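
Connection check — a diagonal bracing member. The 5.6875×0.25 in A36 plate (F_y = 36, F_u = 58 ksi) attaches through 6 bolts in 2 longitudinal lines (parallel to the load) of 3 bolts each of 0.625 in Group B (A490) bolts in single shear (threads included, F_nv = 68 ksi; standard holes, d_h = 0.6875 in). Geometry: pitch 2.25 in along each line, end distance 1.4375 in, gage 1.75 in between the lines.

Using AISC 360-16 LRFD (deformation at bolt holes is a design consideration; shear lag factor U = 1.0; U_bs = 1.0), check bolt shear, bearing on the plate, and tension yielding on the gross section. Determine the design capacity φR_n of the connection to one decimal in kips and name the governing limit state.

46.1 kips (gross-section yield governs)

Bolt shear: A_b = π(0.625)²/4 = 0.3068 in². φR_n = 0.75 × 68 × 0.3068 × 6 × 1 = 93.9 kips.
Bearing (0.25 in plate, F_u = 58 ksi): end bolts L_c = 1.4375 − 0.6875/2 = 1.09375, R_n = min(1.2×1.09375×0.25×58, 2.4×0.625×0.25×58) = 19.031 kips/bolt; interior L_c = 2.25 − 0.6875 = 1.5625, R_n = 21.75 kips/bolt. φR_n = 0.75 × (2×19.031 + 4×21.75) = 93.8 kips.
Tension yield (gross): A_g = 5.6875×0.25 = 1.4219 in². φR_n = 0.90 × 36 × 1.4219 = 46.1 kips.
Governing: min(93.9, 93.8, 46.1) = 46.1 kips → gross-section yield.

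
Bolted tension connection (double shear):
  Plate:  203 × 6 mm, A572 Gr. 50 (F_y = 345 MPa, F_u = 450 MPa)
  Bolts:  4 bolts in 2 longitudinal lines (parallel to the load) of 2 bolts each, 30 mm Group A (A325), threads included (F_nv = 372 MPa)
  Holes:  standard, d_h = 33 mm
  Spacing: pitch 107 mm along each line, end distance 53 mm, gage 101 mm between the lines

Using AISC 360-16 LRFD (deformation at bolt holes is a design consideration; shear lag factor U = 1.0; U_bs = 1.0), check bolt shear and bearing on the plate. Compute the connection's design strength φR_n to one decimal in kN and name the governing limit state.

469.0 kN (bearing governs)

Bolt shear: A_b = π(30)²/4 = 706.86 mm². φR_n = 0.75 × 372 × 706.86 × 4 × 2 = 1577.7 kN.
Bearing (6 mm plate, F_u = 450 MPa): end bolts L_c = 53 − 33/2 = 36.5, R_n = min(1.2×36.5×6×450, 2.4×30×6×450) = 118.26 kN/bolt; interior L_c = 107 − 33 = 74, R_n = 194.4 kN/bolt. φR_n = 0.75 × (2×118.26 + 2×194.4) = 469.0 kN.
Governing: min(1577.7, 469.0) = 469.0 kN → bearing.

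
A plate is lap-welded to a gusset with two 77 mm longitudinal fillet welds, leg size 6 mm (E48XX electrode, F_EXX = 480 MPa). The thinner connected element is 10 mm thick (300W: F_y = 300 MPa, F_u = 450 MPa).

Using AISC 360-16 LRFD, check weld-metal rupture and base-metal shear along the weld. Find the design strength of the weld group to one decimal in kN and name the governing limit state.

141.1 kN (weld metal governs)

Weld metal: throat = 0.707×6 = 4.242 mm, L = 2×77 = 154 mm. φR_n = 0.75 × 0.6 × 480 × 4.242 × 154 = 141.1 kN.
Base metal shear (10 mm plate): yield φR_n = 1.0×0.6×300×10×154 = 277.2 kN; rupture φR_n = 0.75×0.6×450×10×154 = 311.9 kN; take 277.2 kN (yield).
Governing: min(141.1, 277.2) = 141.1 kN → weld metal.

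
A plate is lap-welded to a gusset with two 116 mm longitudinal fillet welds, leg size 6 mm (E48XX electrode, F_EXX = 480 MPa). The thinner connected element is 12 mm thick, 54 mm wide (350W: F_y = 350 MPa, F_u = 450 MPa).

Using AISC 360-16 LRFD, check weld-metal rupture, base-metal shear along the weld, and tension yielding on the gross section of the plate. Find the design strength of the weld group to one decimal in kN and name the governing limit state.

Weld metal: throat = 0.707×6 = 4.242 mm, L = 2×116 = 232 mm. φR_n = 0.75 × 0.6 × 480 × 4.242 × 232 = 212.6 kN.
Base metal shear (12 mm plate): yield φR_n = 1.0×0.6×350×12×232 = 584.6 kN; rupture φR_n = 0.75×0.6×450×12×232 = 563.8 kN; take 563.8 kN (rupture).
Tension yield (gross): A_g = 54×12 = 648 mm². φR_n = 0.90 × 350 × 648 = 204.1 kN.
Governing: min(212.6, 563.8, 204.1) = 204.1 kN → gross-section yield.

204.1 kN (gross-section yield governs)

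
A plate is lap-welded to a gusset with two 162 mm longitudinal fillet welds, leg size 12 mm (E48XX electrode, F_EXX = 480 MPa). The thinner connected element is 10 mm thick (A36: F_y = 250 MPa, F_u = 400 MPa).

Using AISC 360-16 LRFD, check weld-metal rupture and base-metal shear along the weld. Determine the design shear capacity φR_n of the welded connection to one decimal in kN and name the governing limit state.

Weld metal: throat = 0.707×12 = 8.484 mm, L = 2×162 = 324 mm. φR_n = 0.75 × 0.6 × 480 × 8.484 × 324 = 593.7 kN.
Base metal shear (10 mm plate): yield φR_n = 1.0×0.6×250×10×324 = 486.0 kN; rupture φR_n = 0.75×0.6×400×10×324 = 583.2 kN; take 486.0 kN (yield).
Governing: min(593.7, 486.0) = 486.0 kN → base-metal shear.

486.0 kN (base-metal shear governs)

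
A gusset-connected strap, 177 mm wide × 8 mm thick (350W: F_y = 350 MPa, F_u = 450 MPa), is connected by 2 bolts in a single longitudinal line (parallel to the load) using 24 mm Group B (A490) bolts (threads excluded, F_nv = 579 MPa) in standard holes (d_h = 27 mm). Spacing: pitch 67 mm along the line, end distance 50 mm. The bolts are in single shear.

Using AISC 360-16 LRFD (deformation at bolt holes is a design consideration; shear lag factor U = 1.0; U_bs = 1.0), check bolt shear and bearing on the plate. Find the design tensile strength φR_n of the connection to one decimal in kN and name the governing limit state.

Bolt shear: A_b = π(24)²/4 = 452.39 mm². φR_n = 0.75 × 579 × 452.39 × 2 × 1 = 392.9 kN.
Bearing (8 mm plate, F_u = 450 MPa): end bolts L_c = 50 − 27/2 = 36.5, R_n = min(1.2×36.5×8×450, 2.4×24×8×450) = 157.68 kN/bolt; interior L_c = 67 − 27 = 40, R_n = 172.8 kN/bolt. φR_n = 0.75 × (1×157.68 + 1×172.8) = 247.9 kN.
Governing: min(392.9, 247.9) = 247.9 kN → bearing.

247.9 kN (bearing governs)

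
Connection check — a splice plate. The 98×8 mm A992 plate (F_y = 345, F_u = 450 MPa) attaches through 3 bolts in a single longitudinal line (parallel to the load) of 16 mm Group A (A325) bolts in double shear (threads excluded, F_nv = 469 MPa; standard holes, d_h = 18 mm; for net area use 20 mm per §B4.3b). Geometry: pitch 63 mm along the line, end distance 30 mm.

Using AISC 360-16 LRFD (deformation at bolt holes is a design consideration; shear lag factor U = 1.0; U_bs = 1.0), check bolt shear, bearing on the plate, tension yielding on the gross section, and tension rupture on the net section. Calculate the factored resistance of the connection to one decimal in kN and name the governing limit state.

210.6 kN (net-section rupture governs)

Bolt shear: A_b = π(16)²/4 = 201.06 mm². φR_n = 0.75 × 469 × 201.06 × 3 × 2 = 424.3 kN.
Bearing (8 mm plate, F_u = 450 MPa): end bolts L_c = 30 − 18/2 = 21, R_n = min(1.2×21×8×450, 2.4×16×8×450) = 90.72 kN/bolt; interior L_c = 63 − 18 = 45, R_n = 138.24 kN/bolt. φR_n = 0.75 × (1×90.72 + 2×138.24) = 275.4 kN.
Tension yield (gross): A_g = 98×8 = 784 mm². φR_n = 0.90 × 345 × 784 = 243.4 kN.
Tension rupture (net): A_n = (98 − 1×20)×8 = 624 mm² (U = 1.0, A_e = A_n). φR_n = 0.75 × 450 × 624 = 210.6 kN.
Governing: min(424.3, 275.4, 243.4, 210.6) = 210.6 kN → net-section rupture.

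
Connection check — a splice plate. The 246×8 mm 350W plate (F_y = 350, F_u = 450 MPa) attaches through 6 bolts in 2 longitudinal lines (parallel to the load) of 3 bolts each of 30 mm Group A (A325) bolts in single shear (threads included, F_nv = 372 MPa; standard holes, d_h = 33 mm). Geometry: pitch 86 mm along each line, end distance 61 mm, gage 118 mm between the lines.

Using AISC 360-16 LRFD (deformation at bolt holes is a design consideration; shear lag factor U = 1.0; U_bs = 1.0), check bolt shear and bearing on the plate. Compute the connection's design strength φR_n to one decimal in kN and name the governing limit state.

975.2 kN (bearing governs)

Bolt shear: A_b = π(30)²/4 = 706.86 mm². φR_n = 0.75 × 372 × 706.86 × 6 × 1 = 1183.3 kN.
Bearing (8 mm plate, F_u = 450 MPa): end bolts L_c = 61 − 33/2 = 44.5, R_n = min(1.2×44.5×8×450, 2.4×30×8×450) = 192.24 kN/bolt; interior L_c = 86 − 33 = 53, R_n = 228.96 kN/bolt. φR_n = 0.75 × (2×192.24 + 4×228.96) = 975.2 kN.
Governing: min(1183.3, 975.2) = 975.2 kN → bearing.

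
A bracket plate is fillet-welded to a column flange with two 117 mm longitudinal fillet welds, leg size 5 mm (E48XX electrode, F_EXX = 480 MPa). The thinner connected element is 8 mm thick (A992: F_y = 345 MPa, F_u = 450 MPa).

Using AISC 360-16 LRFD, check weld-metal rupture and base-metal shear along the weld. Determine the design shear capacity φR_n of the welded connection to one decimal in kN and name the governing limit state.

Weld metal: throat = 0.707×5 = 3.535 mm, L = 2×117 = 234 mm. φR_n = 0.75 × 0.6 × 480 × 3.535 × 234 = 178.7 kN.
Base metal shear (8 mm plate): yield φR_n = 1.0×0.6×345×8×234 = 387.5 kN; rupture φR_n = 0.75×0.6×450×8×234 = 379.1 kN; take 379.1 kN (rupture).
Governing: min(178.7, 379.1) = 178.7 kN → weld metal.

178.7 kN (weld metal governs)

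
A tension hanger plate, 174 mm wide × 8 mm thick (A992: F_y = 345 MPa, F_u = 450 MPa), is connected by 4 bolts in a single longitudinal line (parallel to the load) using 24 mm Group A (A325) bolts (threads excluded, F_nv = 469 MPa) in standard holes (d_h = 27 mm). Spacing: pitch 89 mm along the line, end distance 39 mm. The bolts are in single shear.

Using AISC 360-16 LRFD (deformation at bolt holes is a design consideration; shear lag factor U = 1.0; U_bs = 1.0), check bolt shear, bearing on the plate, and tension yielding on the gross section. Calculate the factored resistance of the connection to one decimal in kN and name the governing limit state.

Bolt shear: A_b = π(24)²/4 = 452.39 mm². φR_n = 0.75 × 469 × 452.39 × 4 × 1 = 636.5 kN.
Bearing (8 mm plate, F_u = 450 MPa): end bolts L_c = 39 − 27/2 = 25.5, R_n = min(1.2×25.5×8×450, 2.4×24×8×450) = 110.16 kN/bolt; interior L_c = 89 − 27 = 62, R_n = 207.36 kN/bolt. φR_n = 0.75 × (1×110.16 + 3×207.36) = 549.2 kN.
Tension yield (gross): A_g = 174×8 = 1392 mm². φR_n = 0.90 × 345 × 1392 = 432.2 kN.
Governing: min(636.5, 549.2, 432.2) = 432.2 kN → gross-section yield.

432.2 kN (gross-section yield governs)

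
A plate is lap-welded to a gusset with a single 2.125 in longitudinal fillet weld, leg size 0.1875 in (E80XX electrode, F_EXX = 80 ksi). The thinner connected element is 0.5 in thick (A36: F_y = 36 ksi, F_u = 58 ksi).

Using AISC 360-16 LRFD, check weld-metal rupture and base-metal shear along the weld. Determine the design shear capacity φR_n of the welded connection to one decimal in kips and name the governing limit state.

Weld metal: throat = 0.707×0.1875 = 0.13256 in, L = 2.125 in. φR_n = 0.75 × 0.6 × 80 × 0.13256 × 2.125 = 10.1 kips.
Base metal shear (0.5 in plate): yield φR_n = 1.0×0.6×36×0.5×2.125 = 23.0 kips; rupture φR_n = 0.75×0.6×58×0.5×2.125 = 27.7 kips; take 23.0 kips (yield).
Governing: min(10.1, 23.0) = 10.1 kips → weld metal.

10.1 kips (weld metal governs)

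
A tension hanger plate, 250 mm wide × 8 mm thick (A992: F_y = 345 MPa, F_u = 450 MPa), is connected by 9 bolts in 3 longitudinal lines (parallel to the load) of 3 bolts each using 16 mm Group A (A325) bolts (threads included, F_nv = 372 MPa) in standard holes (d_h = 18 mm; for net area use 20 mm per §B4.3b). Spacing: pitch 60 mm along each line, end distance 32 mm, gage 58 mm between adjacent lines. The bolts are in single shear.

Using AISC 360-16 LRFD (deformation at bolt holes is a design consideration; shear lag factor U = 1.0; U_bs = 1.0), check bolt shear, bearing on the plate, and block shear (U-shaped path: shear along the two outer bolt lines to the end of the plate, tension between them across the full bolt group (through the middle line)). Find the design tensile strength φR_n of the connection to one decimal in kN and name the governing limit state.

504.9 kN (bolt shear governs)

Bolt shear: A_b = π(16)²/4 = 201.06 mm². φR_n = 0.75 × 372 × 201.06 × 9 × 1 = 504.9 kN.
Bearing (8 mm plate, F_u = 450 MPa): end bolts L_c = 32 − 18/2 = 23, R_n = min(1.2×23×8×450, 2.4×16×8×450) = 99.36 kN/bolt; interior L_c = 60 − 18 = 42, R_n = 138.24 kN/bolt. φR_n = 0.75 × (3×99.36 + 6×138.24) = 845.6 kN.
Block shear: shear path 2×[32+2×60] = 2×152 mm, A_gv = 2432, A_nv = 2×(152 − 2.5×20)×8 = 1632 mm²; tension across gage: (116 − 2×20)×8 = 608 mm². R_n = min(0.6×450×1632, 0.6×345×2432) + 1.0×450×608 = min(440.64, 503.42) + 273.6 = 714.24 kN. φR_n = 0.75 × 714.24 = 535.7 kN.
Governing: min(504.9, 845.6, 535.7) = 504.9 kN → bolt shear.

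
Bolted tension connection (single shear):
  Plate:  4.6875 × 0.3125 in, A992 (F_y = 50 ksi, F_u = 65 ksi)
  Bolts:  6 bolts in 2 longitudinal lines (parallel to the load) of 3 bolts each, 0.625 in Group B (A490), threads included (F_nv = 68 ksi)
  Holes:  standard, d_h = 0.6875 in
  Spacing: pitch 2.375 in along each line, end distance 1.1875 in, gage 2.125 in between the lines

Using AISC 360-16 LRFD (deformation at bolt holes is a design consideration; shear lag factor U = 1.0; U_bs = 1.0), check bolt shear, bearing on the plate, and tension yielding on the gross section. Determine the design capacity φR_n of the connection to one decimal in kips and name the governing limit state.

Bolt shear: A_b = π(0.625)²/4 = 0.3068 in². φR_n = 0.75 × 68 × 0.3068 × 6 × 1 = 93.9 kips.
Bearing (0.3125 in plate, F_u = 65 ksi): end bolts L_c = 1.1875 − 0.6875/2 = 0.84375, R_n = min(1.2×0.84375×0.3125×65, 2.4×0.625×0.3125×65) = 20.566 kips/bolt; interior L_c = 2.375 − 0.6875 = 1.6875, R_n = 30.469 kips/bolt. φR_n = 0.75 × (2×20.566 + 4×30.469) = 122.3 kips.
Tension yield (gross): A_g = 4.6875×0.3125 = 1.4648 in². φR_n = 0.90 × 50 × 1.4648 = 65.9 kips.
Governing: min(93.9, 122.3, 65.9) = 65.9 kips → gross-section yield.

65.9 kips (gross-section yield governs)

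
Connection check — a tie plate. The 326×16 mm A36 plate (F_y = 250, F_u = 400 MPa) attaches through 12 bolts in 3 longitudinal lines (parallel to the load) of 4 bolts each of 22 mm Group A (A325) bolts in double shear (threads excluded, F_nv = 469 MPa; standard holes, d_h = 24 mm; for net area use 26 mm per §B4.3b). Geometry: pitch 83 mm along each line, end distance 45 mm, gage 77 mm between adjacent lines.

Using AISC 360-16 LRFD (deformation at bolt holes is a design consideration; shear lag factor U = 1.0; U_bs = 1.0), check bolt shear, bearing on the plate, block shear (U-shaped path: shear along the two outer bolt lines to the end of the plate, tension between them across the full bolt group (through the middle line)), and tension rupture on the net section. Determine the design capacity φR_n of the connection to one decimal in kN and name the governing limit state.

Bolt shear: A_b = π(22)²/4 = 380.13 mm². φR_n = 0.75 × 469 × 380.13 × 12 × 2 = 3209.1 kN.
Bearing (16 mm plate, F_u = 400 MPa): end bolts L_c = 45 − 24/2 = 33, R_n = min(1.2×33×16×400, 2.4×22×16×400) = 253.44 kN/bolt; interior L_c = 83 − 24 = 59, R_n = 337.92 kN/bolt. φR_n = 0.75 × (3×253.44 + 9×337.92) = 2851.2 kN.
Block shear: shear path 2×[45+3×83] = 2×294 mm, A_gv = 9408, A_nv = 2×(294 − 3.5×26)×16 = 6496 mm²; tension across gage: (154 − 2×26)×16 = 1632 mm². R_n = min(0.6×400×6496, 0.6×250×9408) + 1.0×400×1632 = min(1559, 1411.2) + 652.8 = 2064 kN. φR_n = 0.75 × 2064 = 1548.0 kN.
Tension rupture (net): A_n = (326 − 3×26)×16 = 3968 mm² (U = 1.0, A_e = A_n). φR_n = 0.75 × 400 × 3968 = 1190.4 kN.
Governing: min(3209.1, 2851.2, 1548.0, 1190.4) = 1190.4 kN → net-section rupture.

1190.4 kN (net-section rupture governs)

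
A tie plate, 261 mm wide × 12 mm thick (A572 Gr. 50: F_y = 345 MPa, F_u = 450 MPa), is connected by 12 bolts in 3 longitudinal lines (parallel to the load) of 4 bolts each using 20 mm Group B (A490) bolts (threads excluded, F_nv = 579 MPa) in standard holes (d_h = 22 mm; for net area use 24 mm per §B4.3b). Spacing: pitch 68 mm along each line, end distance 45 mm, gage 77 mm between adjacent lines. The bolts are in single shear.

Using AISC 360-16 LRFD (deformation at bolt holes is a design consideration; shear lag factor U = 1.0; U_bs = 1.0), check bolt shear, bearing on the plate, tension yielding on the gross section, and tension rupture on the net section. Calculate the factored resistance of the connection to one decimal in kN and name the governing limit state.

765.5 kN (net-section rupture governs)

Bolt shear: A_b = π(20)²/4 = 314.16 mm². φR_n = 0.75 × 579 × 314.16 × 12 × 1 = 1637.1 kN.
Bearing (12 mm plate, F_u = 450 MPa): end bolts L_c = 45 − 22/2 = 34, R_n = min(1.2×34×12×450, 2.4×20×12×450) = 220.32 kN/bolt; interior L_c = 68 − 22 = 46, R_n = 259.2 kN/bolt. φR_n = 0.75 × (3×220.32 + 9×259.2) = 2245.3 kN.
Tension yield (gross): A_g = 261×12 = 3132 mm². φR_n = 0.90 × 345 × 3132 = 972.5 kN.
Tension rupture (net): A_n = (261 − 3×24)×12 = 2268 mm² (U = 1.0, A_e = A_n). φR_n = 0.75 × 450 × 2268 = 765.5 kN.
Governing: min(1637.1, 2245.3, 972.5, 765.5) = 765.5 kN → net-section rupture.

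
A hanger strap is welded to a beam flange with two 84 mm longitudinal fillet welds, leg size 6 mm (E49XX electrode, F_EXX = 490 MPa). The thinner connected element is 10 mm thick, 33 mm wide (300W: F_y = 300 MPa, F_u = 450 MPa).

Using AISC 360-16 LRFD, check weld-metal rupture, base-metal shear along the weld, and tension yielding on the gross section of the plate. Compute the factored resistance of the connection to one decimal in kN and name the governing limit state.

Weld metal: throat = 0.707×6 = 4.242 mm, L = 2×84 = 168 mm. φR_n = 0.75 × 0.6 × 490 × 4.242 × 168 = 157.1 kN.
Base metal shear (10 mm plate): yield φR_n = 1.0×0.6×300×10×168 = 302.4 kN; rupture φR_n = 0.75×0.6×450×10×168 = 340.2 kN; take 302.4 kN (yield).
Tension yield (gross): A_g = 33×10 = 330 mm². φR_n = 0.90 × 300 × 330 = 89.1 kN.
Governing: min(157.1, 302.4, 89.1) = 89.1 kN → gross-section yield.

89.1 kN (gross-section yield governs)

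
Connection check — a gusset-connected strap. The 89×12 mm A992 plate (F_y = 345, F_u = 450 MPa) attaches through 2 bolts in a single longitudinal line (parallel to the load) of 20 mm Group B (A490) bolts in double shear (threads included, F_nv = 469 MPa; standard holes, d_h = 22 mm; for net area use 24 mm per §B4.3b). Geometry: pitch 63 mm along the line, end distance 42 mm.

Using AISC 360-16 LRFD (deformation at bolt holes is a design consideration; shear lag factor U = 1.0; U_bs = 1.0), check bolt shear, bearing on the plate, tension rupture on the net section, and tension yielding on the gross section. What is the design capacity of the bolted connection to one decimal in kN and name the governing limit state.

Bolt shear: A_b = π(20)²/4 = 314.16 mm². φR_n = 0.75 × 469 × 314.16 × 2 × 2 = 442.0 kN.
Bearing (12 mm plate, F_u = 450 MPa): end bolts L_c = 42 − 22/2 = 31, R_n = min(1.2×31×12×450, 2.4×20×12×450) = 200.88 kN/bolt; interior L_c = 63 − 22 = 41, R_n = 259.2 kN/bolt. φR_n = 0.75 × (1×200.88 + 1×259.2) = 345.1 kN.
Tension rupture (net): A_n = (89 − 1×24)×12 = 780 mm² (U = 1.0, A_e = A_n). φR_n = 0.75 × 450 × 780 = 263.3 kN.
Tension yield (gross): A_g = 89×12 = 1068 mm². φR_n = 0.90 × 345 × 1068 = 331.6 kN.
Governing: min(442.0, 345.1, 263.3, 331.6) = 263.3 kN → net-section rupture.

263.3 kN (net-section rupture governs)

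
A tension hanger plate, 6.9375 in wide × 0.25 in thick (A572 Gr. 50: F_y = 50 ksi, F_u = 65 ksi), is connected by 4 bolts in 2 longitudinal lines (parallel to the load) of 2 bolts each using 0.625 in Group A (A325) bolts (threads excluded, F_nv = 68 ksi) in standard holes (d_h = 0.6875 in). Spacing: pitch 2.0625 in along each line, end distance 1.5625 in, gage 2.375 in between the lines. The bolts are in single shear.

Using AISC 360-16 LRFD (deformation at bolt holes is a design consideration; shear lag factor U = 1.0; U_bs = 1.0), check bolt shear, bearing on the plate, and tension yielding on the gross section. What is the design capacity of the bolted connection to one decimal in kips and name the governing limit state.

Bolt shear: A_b = π(0.625)²/4 = 0.3068 in². φR_n = 0.75 × 68 × 0.3068 × 4 × 1 = 62.6 kips.
Bearing (0.25 in plate, F_u = 65 ksi): end bolts L_c = 1.5625 − 0.6875/2 = 1.21875, R_n = min(1.2×1.21875×0.25×65, 2.4×0.625×0.25×65) = 23.766 kips/bolt; interior L_c = 2.0625 − 0.6875 = 1.375, R_n = 24.375 kips/bolt. φR_n = 0.75 × (2×23.766 + 2×24.375) = 72.2 kips.
Tension yield (gross): A_g = 6.9375×0.25 = 1.7344 in². φR_n = 0.90 × 50 × 1.7344 = 78.0 kips.
Governing: min(62.6, 72.2, 78.0) = 62.6 kips → bolt shear.

62.6 kips (bolt shear governs)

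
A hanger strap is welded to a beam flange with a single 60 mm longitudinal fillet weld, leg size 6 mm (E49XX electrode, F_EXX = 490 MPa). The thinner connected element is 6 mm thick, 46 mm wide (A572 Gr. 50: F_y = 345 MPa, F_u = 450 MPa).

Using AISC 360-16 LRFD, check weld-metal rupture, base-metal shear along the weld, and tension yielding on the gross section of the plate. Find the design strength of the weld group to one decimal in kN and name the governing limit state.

Weld metal: throat = 0.707×6 = 4.242 mm, L = 60 mm. φR_n = 0.75 × 0.6 × 490 × 4.242 × 60 = 56.1 kN.
Base metal shear (6 mm plate): yield φR_n = 1.0×0.6×345×6×60 = 74.5 kN; rupture φR_n = 0.75×0.6×450×6×60 = 72.9 kN; take 72.9 kN (rupture).
Tension yield (gross): A_g = 46×6 = 276 mm². φR_n = 0.90 × 345 × 276 = 85.7 kN.
Governing: min(56.1, 72.9, 85.7) = 56.1 kN → weld metal.

56.1 kN (weld metal governs)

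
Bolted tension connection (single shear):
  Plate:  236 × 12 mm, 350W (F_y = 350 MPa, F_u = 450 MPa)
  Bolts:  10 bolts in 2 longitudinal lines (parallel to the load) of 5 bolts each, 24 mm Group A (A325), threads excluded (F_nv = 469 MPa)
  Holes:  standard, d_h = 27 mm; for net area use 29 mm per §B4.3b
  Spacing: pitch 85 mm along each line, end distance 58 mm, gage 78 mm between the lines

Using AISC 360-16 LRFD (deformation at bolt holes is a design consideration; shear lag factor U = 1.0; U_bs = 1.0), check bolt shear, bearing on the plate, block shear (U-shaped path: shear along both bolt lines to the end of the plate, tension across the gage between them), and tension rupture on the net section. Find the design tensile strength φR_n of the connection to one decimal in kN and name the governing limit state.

720.9 kN (net-section rupture governs)

Bolt shear: A_b = π(24)²/4 = 452.39 mm². φR_n = 0.75 × 469 × 452.39 × 10 × 1 = 1591.3 kN.
Bearing (12 mm plate, F_u = 450 MPa): end bolts L_c = 58 − 27/2 = 44.5, R_n = min(1.2×44.5×12×450, 2.4×24×12×450) = 288.36 kN/bolt; interior L_c = 85 − 27 = 58, R_n = 311.04 kN/bolt. φR_n = 0.75 × (2×288.36 + 8×311.04) = 2298.8 kN.
Block shear: shear path 2×[58+4×85] = 2×398 mm, A_gv = 9552, A_nv = 2×(398 − 4.5×29)×12 = 6420 mm²; tension across gage: (78 − 1×29)×12 = 588 mm². R_n = min(0.6×450×6420, 0.6×350×9552) + 1.0×450×588 = min(1733.4, 2005.9) + 264.6 = 1998 kN. φR_n = 0.75 × 1998 = 1498.5 kN.
Tension rupture (net): A_n = (236 − 2×29)×12 = 2136 mm² (U = 1.0, A_e = A_n). φR_n = 0.75 × 450 × 2136 = 720.9 kN.
Governing: min(1591.3, 2298.8, 1498.5, 720.9) = 720.9 kN → net-section rupture.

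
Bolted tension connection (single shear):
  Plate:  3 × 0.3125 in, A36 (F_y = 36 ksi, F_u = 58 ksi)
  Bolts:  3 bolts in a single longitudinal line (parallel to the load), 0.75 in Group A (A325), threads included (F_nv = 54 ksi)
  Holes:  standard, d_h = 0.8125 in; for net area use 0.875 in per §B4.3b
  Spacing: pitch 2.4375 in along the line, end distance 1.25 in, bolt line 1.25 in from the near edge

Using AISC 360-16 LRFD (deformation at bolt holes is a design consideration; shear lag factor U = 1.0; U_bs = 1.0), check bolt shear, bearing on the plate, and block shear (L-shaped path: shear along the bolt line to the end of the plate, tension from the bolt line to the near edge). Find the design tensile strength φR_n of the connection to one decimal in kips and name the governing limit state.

Bolt shear: A_b = π(0.75)²/4 = 0.44179 in². φR_n = 0.75 × 54 × 0.44179 × 3 × 1 = 53.7 kips.
Bearing (0.3125 in plate, F_u = 58 ksi): end bolts L_c = 1.25 − 0.8125/2 = 0.84375, R_n = min(1.2×0.84375×0.3125×58, 2.4×0.75×0.3125×58) = 18.352 kips/bolt; interior L_c = 2.4375 − 0.8125 = 1.625, R_n = 32.625 kips/bolt. φR_n = 0.75 × (1×18.352 + 2×32.625) = 62.7 kips.
Block shear: shear path 1×[1.25+2×2.4375] = 1×6.125 in, A_gv = 1.9141, A_nv = 1×(6.125 − 2.5×0.875)×0.3125 = 1.2305 in²; tension to near edge: (1.25 − 0.5×0.875)×0.3125 = 0.25391 in². R_n = min(0.6×58×1.2305, 0.6×36×1.9141) + 1.0×58×0.25391 = min(42.821, 41.345) + 14.727 = 56.072 kips. φR_n = 0.75 × 56.072 = 42.1 kips.
Governing: min(53.7, 62.7, 42.1) = 42.1 kips → block shear.

42.1 kips (block shear governs)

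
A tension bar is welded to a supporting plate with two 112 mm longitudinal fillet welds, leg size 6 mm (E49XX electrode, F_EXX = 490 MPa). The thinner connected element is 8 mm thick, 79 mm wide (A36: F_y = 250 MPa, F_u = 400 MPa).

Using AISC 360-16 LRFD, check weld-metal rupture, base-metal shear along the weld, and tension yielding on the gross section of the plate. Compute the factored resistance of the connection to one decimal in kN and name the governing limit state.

142.2 kN (gross-section yield governs)

Weld metal: throat = 0.707×6 = 4.242 mm, L = 2×112 = 224 mm. φR_n = 0.75 × 0.6 × 490 × 4.242 × 224 = 209.5 kN.
Base metal shear (8 mm plate): yield φR_n = 1.0×0.6×250×8×224 = 268.8 kN; rupture φR_n = 0.75×0.6×400×8×224 = 322.6 kN; take 268.8 kN (yield).
Tension yield (gross): A_g = 79×8 = 632 mm². φR_n = 0.90 × 250 × 632 = 142.2 kN.
Governing: min(209.5, 268.8, 142.2) = 142.2 kN → gross-section yield.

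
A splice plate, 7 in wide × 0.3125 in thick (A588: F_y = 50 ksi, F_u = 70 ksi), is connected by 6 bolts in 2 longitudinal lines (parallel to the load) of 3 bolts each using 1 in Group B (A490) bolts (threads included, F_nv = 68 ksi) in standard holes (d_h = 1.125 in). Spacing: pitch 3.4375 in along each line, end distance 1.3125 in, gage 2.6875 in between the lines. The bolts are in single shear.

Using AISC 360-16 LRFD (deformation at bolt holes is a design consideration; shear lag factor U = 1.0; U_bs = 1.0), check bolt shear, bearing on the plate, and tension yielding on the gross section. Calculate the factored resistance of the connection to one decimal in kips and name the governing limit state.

Bolt shear: A_b = π(1)²/4 = 0.7854 in². φR_n = 0.75 × 68 × 0.7854 × 6 × 1 = 240.3 kips.
Bearing (0.3125 in plate, F_u = 70 ksi): end bolts L_c = 1.3125 − 1.125/2 = 0.75, R_n = min(1.2×0.75×0.3125×70, 2.4×1×0.3125×70) = 19.688 kips/bolt; interior L_c = 3.4375 − 1.125 = 2.3125, R_n = 52.5 kips/bolt. φR_n = 0.75 × (2×19.688 + 4×52.5) = 187.0 kips.
Tension yield (gross): A_g = 7×0.3125 = 2.1875 in². φR_n = 0.90 × 50 × 2.1875 = 98.4 kips.
Governing: min(240.3, 187.0, 98.4) = 98.4 kips → gross-section yield.

98.4 kips (gross-section yield governs)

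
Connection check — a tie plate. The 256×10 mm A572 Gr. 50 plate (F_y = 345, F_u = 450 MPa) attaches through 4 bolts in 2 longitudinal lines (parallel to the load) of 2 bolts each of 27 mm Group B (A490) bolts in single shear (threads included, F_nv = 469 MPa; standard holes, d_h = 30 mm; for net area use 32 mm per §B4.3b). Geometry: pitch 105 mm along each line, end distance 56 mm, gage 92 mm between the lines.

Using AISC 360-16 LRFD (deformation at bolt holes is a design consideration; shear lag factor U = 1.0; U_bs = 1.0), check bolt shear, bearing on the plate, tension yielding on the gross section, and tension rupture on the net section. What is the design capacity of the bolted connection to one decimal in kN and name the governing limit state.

Bolt shear: A_b = π(27)²/4 = 572.56 mm². φR_n = 0.75 × 469 × 572.56 × 4 × 1 = 805.6 kN.
Bearing (10 mm plate, F_u = 450 MPa): end bolts L_c = 56 − 30/2 = 41, R_n = min(1.2×41×10×450, 2.4×27×10×450) = 221.4 kN/bolt; interior L_c = 105 − 30 = 75, R_n = 291.6 kN/bolt. φR_n = 0.75 × (2×221.4 + 2×291.6) = 769.5 kN.
Tension yield (gross): A_g = 256×10 = 2560 mm². φR_n = 0.90 × 345 × 2560 = 794.9 kN.
Tension rupture (net): A_n = (256 − 2×32)×10 = 1920 mm² (U = 1.0, A_e = A_n). φR_n = 0.75 × 450 × 1920 = 648.0 kN.
Governing: min(805.6, 769.5, 794.9, 648.0) = 648.0 kN → net-section rupture.

648.0 kN (net-section rupture governs)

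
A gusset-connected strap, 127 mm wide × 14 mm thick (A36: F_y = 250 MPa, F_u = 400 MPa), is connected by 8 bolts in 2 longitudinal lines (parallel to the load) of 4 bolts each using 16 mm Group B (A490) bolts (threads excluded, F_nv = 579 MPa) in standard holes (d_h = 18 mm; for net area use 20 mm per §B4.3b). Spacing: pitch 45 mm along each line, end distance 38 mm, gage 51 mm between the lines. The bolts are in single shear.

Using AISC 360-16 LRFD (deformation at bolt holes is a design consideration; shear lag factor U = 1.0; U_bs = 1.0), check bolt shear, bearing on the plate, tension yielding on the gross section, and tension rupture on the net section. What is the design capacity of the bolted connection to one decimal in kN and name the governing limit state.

Bolt shear: A_b = π(16)²/4 = 201.06 mm². φR_n = 0.75 × 579 × 201.06 × 8 × 1 = 698.5 kN.
Bearing (14 mm plate, F_u = 400 MPa): end bolts L_c = 38 − 18/2 = 29, R_n = min(1.2×29×14×400, 2.4×16×14×400) = 194.88 kN/bolt; interior L_c = 45 − 18 = 27, R_n = 181.44 kN/bolt. φR_n = 0.75 × (2×194.88 + 6×181.44) = 1108.8 kN.
Tension yield (gross): A_g = 127×14 = 1778 mm². φR_n = 0.90 × 250 × 1778 = 400.1 kN.
Tension rupture (net): A_n = (127 − 2×20)×14 = 1218 mm² (U = 1.0, A_e = A_n). φR_n = 0.75 × 400 × 1218 = 365.4 kN.
Governing: min(698.5, 1108.8, 400.1, 365.4) = 365.4 kN → net-section rupture.

365.4 kN (net-section rupture governs)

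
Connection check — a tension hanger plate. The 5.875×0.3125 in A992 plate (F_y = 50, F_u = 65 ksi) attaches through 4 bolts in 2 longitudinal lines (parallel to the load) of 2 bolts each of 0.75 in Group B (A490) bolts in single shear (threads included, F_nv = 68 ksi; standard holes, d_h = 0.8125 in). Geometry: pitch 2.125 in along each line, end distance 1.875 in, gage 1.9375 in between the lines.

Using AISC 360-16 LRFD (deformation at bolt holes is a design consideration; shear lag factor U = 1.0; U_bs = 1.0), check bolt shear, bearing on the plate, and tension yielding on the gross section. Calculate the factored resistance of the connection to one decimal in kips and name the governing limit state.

Bolt shear: A_b = π(0.75)²/4 = 0.44179 in². φR_n = 0.75 × 68 × 0.44179 × 4 × 1 = 90.1 kips.
Bearing (0.3125 in plate, F_u = 65 ksi): end bolts L_c = 1.875 − 0.8125/2 = 1.46875, R_n = min(1.2×1.46875×0.3125×65, 2.4×0.75×0.3125×65) = 35.801 kips/bolt; interior L_c = 2.125 − 0.8125 = 1.3125, R_n = 31.992 kips/bolt. φR_n = 0.75 × (2×35.801 + 2×31.992) = 101.7 kips.
Tension yield (gross): A_g = 5.875×0.3125 = 1.8359 in². φR_n = 0.90 × 50 × 1.8359 = 82.6 kips.
Governing: min(90.1, 101.7, 82.6) = 82.6 kips → gross-section yield.

82.6 kips (gross-section yield governs)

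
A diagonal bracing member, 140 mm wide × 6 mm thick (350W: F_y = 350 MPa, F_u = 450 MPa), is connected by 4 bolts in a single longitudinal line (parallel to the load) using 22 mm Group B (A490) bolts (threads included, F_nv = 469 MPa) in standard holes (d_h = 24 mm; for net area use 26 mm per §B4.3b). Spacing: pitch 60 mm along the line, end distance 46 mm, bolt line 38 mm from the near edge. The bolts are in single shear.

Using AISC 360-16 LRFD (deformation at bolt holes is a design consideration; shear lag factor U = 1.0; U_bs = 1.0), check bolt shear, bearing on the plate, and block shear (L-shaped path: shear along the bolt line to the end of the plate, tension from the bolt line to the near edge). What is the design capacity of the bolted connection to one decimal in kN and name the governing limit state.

214.7 kN (block shear governs)

Bolt shear: A_b = π(22)²/4 = 380.13 mm². φR_n = 0.75 × 469 × 380.13 × 4 × 1 = 534.8 kN.
Bearing (6 mm plate, F_u = 450 MPa): end bolts L_c = 46 − 24/2 = 34, R_n = min(1.2×34×6×450, 2.4×22×6×450) = 110.16 kN/bolt; interior L_c = 60 − 24 = 36, R_n = 116.64 kN/bolt. φR_n = 0.75 × (1×110.16 + 3×116.64) = 345.1 kN.
Block shear: shear path 1×[46+3×60] = 1×226 mm, A_gv = 1356, A_nv = 1×(226 − 3.5×26)×6 = 810 mm²; tension to near edge: (38 − 0.5×26)×6 = 150 mm². R_n = min(0.6×450×810, 0.6×350×1356) + 1.0×450×150 = min(218.7, 284.76) + 67.5 = 286.2 kN. φR_n = 0.75 × 286.2 = 214.7 kN.
Governing: min(534.8, 345.1, 214.7) = 214.7 kN → block shear.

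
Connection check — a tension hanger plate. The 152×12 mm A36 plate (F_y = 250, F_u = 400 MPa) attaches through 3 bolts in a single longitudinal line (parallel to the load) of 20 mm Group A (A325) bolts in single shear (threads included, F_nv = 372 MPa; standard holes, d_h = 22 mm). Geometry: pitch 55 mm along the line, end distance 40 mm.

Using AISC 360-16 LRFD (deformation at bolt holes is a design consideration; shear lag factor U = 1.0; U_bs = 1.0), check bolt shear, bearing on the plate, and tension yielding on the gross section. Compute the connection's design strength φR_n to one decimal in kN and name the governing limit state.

Bolt shear: A_b = π(20)²/4 = 314.16 mm². φR_n = 0.75 × 372 × 314.16 × 3 × 1 = 263.0 kN.
Bearing (12 mm plate, F_u = 400 MPa): end bolts L_c = 40 − 22/2 = 29, R_n = min(1.2×29×12×400, 2.4×20×12×400) = 167.04 kN/bolt; interior L_c = 55 − 22 = 33, R_n = 190.08 kN/bolt. φR_n = 0.75 × (1×167.04 + 2×190.08) = 410.4 kN.
Tension yield (gross): A_g = 152×12 = 1824 mm². φR_n = 0.90 × 250 × 1824 = 410.4 kN.
Governing: min(263.0, 410.4, 410.4) = 263.0 kN → bolt shear.

263.0 kN (bolt shear governs)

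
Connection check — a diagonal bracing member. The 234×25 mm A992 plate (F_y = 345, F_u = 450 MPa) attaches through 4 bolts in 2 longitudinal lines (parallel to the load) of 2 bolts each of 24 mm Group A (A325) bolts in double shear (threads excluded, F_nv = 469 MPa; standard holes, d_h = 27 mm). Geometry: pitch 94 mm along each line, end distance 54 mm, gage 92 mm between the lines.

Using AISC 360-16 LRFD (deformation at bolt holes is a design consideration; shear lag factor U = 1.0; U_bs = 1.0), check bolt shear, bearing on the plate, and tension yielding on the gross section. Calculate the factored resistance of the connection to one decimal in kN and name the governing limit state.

Bolt shear: A_b = π(24)²/4 = 452.39 mm². φR_n = 0.75 × 469 × 452.39 × 4 × 2 = 1273.0 kN.
Bearing (25 mm plate, F_u = 450 MPa): end bolts L_c = 54 − 27/2 = 40.5, R_n = min(1.2×40.5×25×450, 2.4×24×25×450) = 546.75 kN/bolt; interior L_c = 94 − 27 = 67, R_n = 648 kN/bolt. φR_n = 0.75 × (2×546.75 + 2×648) = 1792.1 kN.
Tension yield (gross): A_g = 234×25 = 5850 mm². φR_n = 0.90 × 345 × 5850 = 1816.4 kN.
Governing: min(1273.0, 1792.1, 1816.4) = 1273.0 kN → bolt shear.

1273.0 kN (bolt shear governs)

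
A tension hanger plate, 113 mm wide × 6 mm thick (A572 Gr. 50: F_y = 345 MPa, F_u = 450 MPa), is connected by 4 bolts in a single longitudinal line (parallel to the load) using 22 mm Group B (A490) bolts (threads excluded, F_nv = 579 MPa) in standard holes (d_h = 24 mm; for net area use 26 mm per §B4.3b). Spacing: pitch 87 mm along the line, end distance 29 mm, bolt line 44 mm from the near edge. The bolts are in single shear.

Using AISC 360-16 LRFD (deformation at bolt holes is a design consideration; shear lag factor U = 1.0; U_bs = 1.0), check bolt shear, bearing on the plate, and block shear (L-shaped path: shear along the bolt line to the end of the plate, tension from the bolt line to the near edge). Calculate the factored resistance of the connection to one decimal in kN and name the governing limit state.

304.6 kN (block shear governs)

Bolt shear: A_b = π(22)²/4 = 380.13 mm². φR_n = 0.75 × 579 × 380.13 × 4 × 1 = 660.3 kN.
Bearing (6 mm plate, F_u = 450 MPa): end bolts L_c = 29 − 24/2 = 17, R_n = min(1.2×17×6×450, 2.4×22×6×450) = 55.08 kN/bolt; interior L_c = 87 − 24 = 63, R_n = 142.56 kN/bolt. φR_n = 0.75 × (1×55.08 + 3×142.56) = 362.1 kN.
Block shear: shear path 1×[29+3×87] = 1×290 mm, A_gv = 1740, A_nv = 1×(290 − 3.5×26)×6 = 1194 mm²; tension to near edge: (44 − 0.5×26)×6 = 186 mm². R_n = min(0.6×450×1194, 0.6×345×1740) + 1.0×450×186 = min(322.38, 360.18) + 83.7 = 406.08 kN. φR_n = 0.75 × 406.08 = 304.6 kN.
Governing: min(660.3, 362.1, 304.6) = 304.6 kN → block shear.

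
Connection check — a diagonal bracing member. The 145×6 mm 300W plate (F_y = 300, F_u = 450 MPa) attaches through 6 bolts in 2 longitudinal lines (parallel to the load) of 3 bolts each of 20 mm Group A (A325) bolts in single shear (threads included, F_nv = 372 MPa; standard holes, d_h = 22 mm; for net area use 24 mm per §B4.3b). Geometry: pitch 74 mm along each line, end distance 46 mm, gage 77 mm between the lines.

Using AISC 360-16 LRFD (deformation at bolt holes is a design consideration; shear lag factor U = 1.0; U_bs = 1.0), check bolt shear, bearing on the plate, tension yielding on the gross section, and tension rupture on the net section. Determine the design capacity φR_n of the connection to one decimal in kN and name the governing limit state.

Bolt shear: A_b = π(20)²/4 = 314.16 mm². φR_n = 0.75 × 372 × 314.16 × 6 × 1 = 525.9 kN.
Bearing (6 mm plate, F_u = 450 MPa): end bolts L_c = 46 − 22/2 = 35, R_n = min(1.2×35×6×450, 2.4×20×6×450) = 113.4 kN/bolt; interior L_c = 74 − 22 = 52, R_n = 129.6 kN/bolt. φR_n = 0.75 × (2×113.4 + 4×129.6) = 558.9 kN.
Tension yield (gross): A_g = 145×6 = 870 mm². φR_n = 0.90 × 300 × 870 = 234.9 kN.
Tension rupture (net): A_n = (145 − 2×24)×6 = 582 mm² (U = 1.0, A_e = A_n). φR_n = 0.75 × 450 × 582 = 196.4 kN.
Governing: min(525.9, 558.9, 234.9, 196.4) = 196.4 kN → net-section rupture.

196.4 kN (net-section rupture governs)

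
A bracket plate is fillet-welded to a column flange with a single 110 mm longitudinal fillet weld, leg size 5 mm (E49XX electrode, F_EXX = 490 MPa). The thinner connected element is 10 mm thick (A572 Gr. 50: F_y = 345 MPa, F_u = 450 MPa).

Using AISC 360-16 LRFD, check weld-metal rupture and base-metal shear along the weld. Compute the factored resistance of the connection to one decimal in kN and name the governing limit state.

85.7 kN (weld metal governs)

Weld metal: throat = 0.707×5 = 3.535 mm, L = 110 mm. φR_n = 0.75 × 0.6 × 490 × 3.535 × 110 = 85.7 kN.
Base metal shear (10 mm plate): yield φR_n = 1.0×0.6×345×10×110 = 227.7 kN; rupture φR_n = 0.75×0.6×450×10×110 = 222.8 kN; take 222.8 kN (rupture).
Governing: min(85.7, 222.8) = 85.7 kN → weld metal.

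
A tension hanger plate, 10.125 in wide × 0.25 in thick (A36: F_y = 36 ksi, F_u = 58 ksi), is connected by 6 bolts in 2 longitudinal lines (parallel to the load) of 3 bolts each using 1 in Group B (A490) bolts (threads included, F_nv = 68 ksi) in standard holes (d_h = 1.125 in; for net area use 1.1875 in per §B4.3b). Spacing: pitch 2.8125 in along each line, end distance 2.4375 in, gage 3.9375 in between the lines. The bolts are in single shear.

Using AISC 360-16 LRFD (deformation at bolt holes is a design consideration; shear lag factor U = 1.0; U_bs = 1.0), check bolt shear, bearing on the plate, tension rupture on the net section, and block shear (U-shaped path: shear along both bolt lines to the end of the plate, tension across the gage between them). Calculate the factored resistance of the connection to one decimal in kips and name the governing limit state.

Bolt shear: A_b = π(1)²/4 = 0.7854 in². φR_n = 0.75 × 68 × 0.7854 × 6 × 1 = 240.3 kips.
Bearing (0.25 in plate, F_u = 58 ksi): end bolts L_c = 2.4375 − 1.125/2 = 1.875, R_n = min(1.2×1.875×0.25×58, 2.4×1×0.25×58) = 32.625 kips/bolt; interior L_c = 2.8125 − 1.125 = 1.6875, R_n = 29.363 kips/bolt. φR_n = 0.75 × (2×32.625 + 4×29.363) = 137.0 kips.
Tension rupture (net): A_n = (10.125 − 2×1.1875)×0.25 = 1.9375 in² (U = 1.0, A_e = A_n). φR_n = 0.75 × 58 × 1.9375 = 84.3 kips.
Block shear: shear path 2×[2.4375+2×2.8125] = 2×8.0625 in, A_gv = 4.0313, A_nv = 2×(8.0625 − 2.5×1.1875)×0.25 = 2.5469 in²; tension across gage: (3.9375 − 1×1.1875)×0.25 = 0.6875 in². R_n = min(0.6×58×2.5469, 0.6×36×4.0313) + 1.0×58×0.6875 = min(88.632, 87.076) + 39.875 = 126.95 kips. φR_n = 0.75 × 126.95 = 95.2 kips.
Governing: min(240.3, 137.0, 84.3, 95.2) = 84.3 kips → net-section rupture.

84.3 kips (net-section rupture governs)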